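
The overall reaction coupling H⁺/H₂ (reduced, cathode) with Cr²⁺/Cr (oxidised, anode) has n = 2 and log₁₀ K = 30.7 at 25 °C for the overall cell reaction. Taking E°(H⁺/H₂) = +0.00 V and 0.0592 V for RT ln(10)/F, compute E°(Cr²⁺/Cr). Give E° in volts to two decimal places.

E°cell = (0.0592/n)·log K = (0.0592/2)(30.7) = +0.909 V.
Since H⁺/H₂ is the cathode and Cr²⁺/Cr the anode, E°cell = E°(H⁺/H₂) − E°(Cr²⁺/Cr).
So E°(Cr²⁺/Cr) = E°(H⁺/H₂) − E°cell = (+0.00) − (+0.909) = -0.91 V.

-0.91 V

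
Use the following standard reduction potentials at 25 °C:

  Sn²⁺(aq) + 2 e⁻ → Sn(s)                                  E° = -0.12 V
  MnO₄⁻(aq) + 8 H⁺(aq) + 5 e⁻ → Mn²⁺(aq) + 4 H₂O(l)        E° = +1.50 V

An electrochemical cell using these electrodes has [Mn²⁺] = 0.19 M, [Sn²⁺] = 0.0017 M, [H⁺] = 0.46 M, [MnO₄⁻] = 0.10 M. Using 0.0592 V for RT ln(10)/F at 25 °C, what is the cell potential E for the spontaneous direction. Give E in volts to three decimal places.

+1.667 V

MnO₄⁻/Mn²⁺ is the cathode (higher E°), Sn²⁺/Sn the anode: E°cell = +1.50 − (-0.12) = +1.62 V, n = 10.
Overall: 2 MnO₄⁻(aq) + 16 H⁺(aq) + 5 Sn(s) → 2 Mn²⁺(aq) + 8 H₂O(l) + 5 Sn²⁺(aq)
Q = [Mn²⁺]^2·[Sn²⁺]^5 / ([MnO₄⁻]^2·[H⁺]^16); log Q = -7.894.
E = E° − (0.0592/n) log Q = +1.62 − (0.0592/10)(-7.894) = +1.667 V.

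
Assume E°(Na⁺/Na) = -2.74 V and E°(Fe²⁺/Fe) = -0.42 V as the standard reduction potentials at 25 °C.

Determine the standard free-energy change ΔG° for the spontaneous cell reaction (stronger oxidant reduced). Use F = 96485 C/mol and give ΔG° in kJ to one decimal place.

-447.7 kJ

Fe²⁺/Fe (E° = -0.42 V) is the cathode; Na⁺/Na (E° = -2.74 V) is the anode, so E°cell = +2.32 V.
Balancing electrons gives n = 2 (lcm of 2 and 1).
ΔG° = −nFE° = −(2)(96485)(+2.32) = -447,690 J = -447.7 kJ.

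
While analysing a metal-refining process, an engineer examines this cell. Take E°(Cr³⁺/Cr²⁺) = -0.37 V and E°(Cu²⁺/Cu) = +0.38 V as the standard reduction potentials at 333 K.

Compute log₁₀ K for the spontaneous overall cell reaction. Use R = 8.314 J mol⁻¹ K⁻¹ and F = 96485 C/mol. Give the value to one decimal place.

22.7

Cathode: Cu²⁺/Cu; anode: Cr³⁺/Cr²⁺. E°cell = (+0.38) − (-0.37) = +0.75 V, with n = 2.
ΔG° = −nFE° = −RT ln K, so ln K = nFE°/(RT) = (2)(96485)(+0.75) / ((8.314)(333)) = 52.275.
log₁₀ K = 52.275 / ln 10 = 22.7.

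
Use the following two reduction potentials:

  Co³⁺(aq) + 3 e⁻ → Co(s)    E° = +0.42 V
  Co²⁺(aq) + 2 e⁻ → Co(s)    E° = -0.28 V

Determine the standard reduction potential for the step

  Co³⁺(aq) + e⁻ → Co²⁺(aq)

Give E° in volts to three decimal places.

+1.820 V

Sequential free energies add, so n₃E°₃ = n₁E°₁ + n₂E°₂.
With n₃ = 3, and the known step contributing 2×(-0.28) V, the unknown satisfies 1·E° = 3×(+0.42) − 2×(-0.28) = +1.820.
E° = +1.820 / 1 = +1.820 V.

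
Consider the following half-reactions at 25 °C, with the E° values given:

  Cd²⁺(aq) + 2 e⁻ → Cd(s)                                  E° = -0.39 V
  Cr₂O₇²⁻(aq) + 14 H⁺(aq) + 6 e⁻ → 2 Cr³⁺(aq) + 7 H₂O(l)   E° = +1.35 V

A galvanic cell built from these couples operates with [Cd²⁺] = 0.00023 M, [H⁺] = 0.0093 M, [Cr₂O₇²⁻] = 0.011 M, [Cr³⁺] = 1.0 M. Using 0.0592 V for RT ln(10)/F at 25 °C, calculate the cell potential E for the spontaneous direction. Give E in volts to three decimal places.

Cr₂O₇²⁻/Cr³⁺ is the cathode (higher E°), Cd²⁺/Cd the anode: E°cell = +1.35 − (-0.39) = +1.74 V, n = 6.
Overall: Cr₂O₇²⁻(aq) + 14 H⁺(aq) + 3 Cd(s) → 2 Cr³⁺(aq) + 7 H₂O(l) + 3 Cd²⁺(aq)
Q = [Cr³⁺]^2·[Cd²⁺]^3 / ([Cr₂O₇²⁻]·[H⁺]^14); log Q = 19.485.
E = E° − (0.0592/n) log Q = +1.74 − (0.0592/6)(19.485) = +1.548 V.

+1.548 V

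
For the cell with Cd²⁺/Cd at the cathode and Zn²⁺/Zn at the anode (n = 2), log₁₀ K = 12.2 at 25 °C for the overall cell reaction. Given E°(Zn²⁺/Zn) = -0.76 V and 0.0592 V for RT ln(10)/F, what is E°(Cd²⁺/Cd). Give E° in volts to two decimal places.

-0.40 V

E°cell = (0.0592/n)·log K = (0.0592/2)(12.2) = +0.361 V.
Since Cd²⁺/Cd is the cathode and Zn²⁺/Zn the anode, E°cell = E°(Cd²⁺/Cd) − E°(Zn²⁺/Zn).
So E°(Cd²⁺/Cd) = E°cell + E°(Zn²⁺/Zn) = +0.361 + (-0.76) = -0.40 V.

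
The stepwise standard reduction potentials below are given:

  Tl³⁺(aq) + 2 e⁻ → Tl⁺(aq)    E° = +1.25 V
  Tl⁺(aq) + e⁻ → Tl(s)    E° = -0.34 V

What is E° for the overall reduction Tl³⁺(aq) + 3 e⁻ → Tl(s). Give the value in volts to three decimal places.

Since ΔG° = −nFE° is additive over sequential reductions, n₃E°₃ = n₁E°₁ + n₂E°₂.
E°₃ = (2×+1.25 + 1×-0.34) / 3 = (+2.160) / 3 = +0.720 V.

+0.720 V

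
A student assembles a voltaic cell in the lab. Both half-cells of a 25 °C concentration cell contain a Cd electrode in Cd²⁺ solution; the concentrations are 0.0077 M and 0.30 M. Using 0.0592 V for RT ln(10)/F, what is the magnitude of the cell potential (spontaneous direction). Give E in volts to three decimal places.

+0.047 V

For a concentration cell E°cell = 0. The 0.30 M side is the cathode (reduction is favoured where [Cd²⁺] is higher).
With n = 2, E = −(0.0592/2) log([Cd²⁺]ₐₙ/[Cd²⁺]꜀ₐₜ) = −(0.0592/2) log(0.0077/0.3) = −(0.0592/2)(-1.591) = +0.047 V.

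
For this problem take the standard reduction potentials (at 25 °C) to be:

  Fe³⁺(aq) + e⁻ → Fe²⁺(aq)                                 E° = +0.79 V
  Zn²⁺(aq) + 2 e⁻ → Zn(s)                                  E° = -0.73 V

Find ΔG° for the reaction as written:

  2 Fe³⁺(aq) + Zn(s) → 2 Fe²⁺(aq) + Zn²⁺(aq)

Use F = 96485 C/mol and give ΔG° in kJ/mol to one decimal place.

-293.3 kJ/mol

As written, Fe³⁺/Fe²⁺ is reduced (cathode) and Zn²⁺/Zn is oxidised (anode), so E°cell = (+0.79) − (-0.73) = +1.52 V.
Balancing electrons gives n = 2.
ΔG° = −nFE° = −(2)(96485)(+1.52) = -293,314 J = -293.3 kJ/mol.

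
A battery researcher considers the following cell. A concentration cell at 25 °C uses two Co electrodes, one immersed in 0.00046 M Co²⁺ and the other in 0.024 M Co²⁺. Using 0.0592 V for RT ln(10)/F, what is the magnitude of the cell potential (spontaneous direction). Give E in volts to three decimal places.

+0.051 V

For a concentration cell E°cell = 0. The 0.024 M side is the cathode (reduction is favoured where [Co²⁺] is higher).
With n = 2, E = −(0.0592/2) log([Co²⁺]ₐₙ/[Co²⁺]꜀ₐₜ) = −(0.0592/2) log(0.00046/0.024) = −(0.0592/2)(-1.717) = +0.051 V.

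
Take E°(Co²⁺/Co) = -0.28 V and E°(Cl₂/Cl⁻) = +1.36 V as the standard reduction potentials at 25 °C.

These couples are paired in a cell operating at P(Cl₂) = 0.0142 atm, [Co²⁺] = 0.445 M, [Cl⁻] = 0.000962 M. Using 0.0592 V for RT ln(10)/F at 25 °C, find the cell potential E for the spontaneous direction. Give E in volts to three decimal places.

+1.774 V

Cl₂/Cl⁻ is the cathode (higher E°), Co²⁺/Co the anode: E°cell = +1.36 − (-0.28) = +1.64 V, n = 2.
Overall: Cl₂(g) + Co(s) → 2 Cl⁻(aq) + Co²⁺(aq)
Q = [Cl⁻]^2·[Co²⁺] / (P(Cl₂)); log Q = -4.538.
E = E° − (0.0592/n) log Q = +1.64 − (0.0592/2)(-4.538) = +1.774 V.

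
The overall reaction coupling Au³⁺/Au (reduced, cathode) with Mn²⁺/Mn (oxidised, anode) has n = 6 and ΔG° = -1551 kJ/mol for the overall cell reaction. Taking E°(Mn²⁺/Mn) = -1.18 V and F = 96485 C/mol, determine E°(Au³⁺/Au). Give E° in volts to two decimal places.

+1.50 V

E°cell = −ΔG°/(nF) = −(-1551×10³)/((6)(96485)) = +2.679 V.
Since Au³⁺/Au is the cathode and Mn²⁺/Mn the anode, E°cell = E°(Au³⁺/Au) − E°(Mn²⁺/Mn).
So E°(Au³⁺/Au) = E°cell + E°(Mn²⁺/Mn) = +2.679 + (-1.18) = +1.50 V.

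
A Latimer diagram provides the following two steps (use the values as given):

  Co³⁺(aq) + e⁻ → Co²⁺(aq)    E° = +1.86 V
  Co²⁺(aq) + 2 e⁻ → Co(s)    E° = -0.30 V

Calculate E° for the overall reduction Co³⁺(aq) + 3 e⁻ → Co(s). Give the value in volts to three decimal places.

+0.420 V

Standard free energies of sequential steps add: ΔG°₃ = ΔG°₁ + ΔG°₂, so n₃E°₃ = n₁E°₁ + n₂E°₂.
E°₃ = (1×+1.86 + 2×-0.30) / 3 = (+1.260) / 3 = +0.420 V.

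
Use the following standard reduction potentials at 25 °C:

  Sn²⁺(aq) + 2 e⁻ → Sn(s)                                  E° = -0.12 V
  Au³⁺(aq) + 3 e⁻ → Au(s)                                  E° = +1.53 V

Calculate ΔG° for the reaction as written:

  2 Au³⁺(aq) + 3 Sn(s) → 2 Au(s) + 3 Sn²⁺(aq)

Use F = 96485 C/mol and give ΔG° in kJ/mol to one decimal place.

As written, Au³⁺/Au is reduced (cathode) and Sn²⁺/Sn is oxidised (anode), so E°cell = (+1.53) − (-0.12) = +1.65 V.
Balancing electrons gives n = 6.
ΔG° = −nFE° = −(6)(96485)(+1.65) = -955,202 J = -955.2 kJ/mol.

-955.2 kJ/mol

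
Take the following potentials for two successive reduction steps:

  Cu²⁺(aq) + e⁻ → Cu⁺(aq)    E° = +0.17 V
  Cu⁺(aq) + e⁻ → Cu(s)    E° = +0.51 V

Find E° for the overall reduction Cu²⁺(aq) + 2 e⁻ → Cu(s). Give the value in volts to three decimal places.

+0.340 V

Since ΔG° = −nFE° is additive over sequential reductions, n₃E°₃ = n₁E°₁ + n₂E°₂.
E°₃ = (1×+0.17 + 1×+0.51) / 2 = (+0.680) / 2 = +0.340 V.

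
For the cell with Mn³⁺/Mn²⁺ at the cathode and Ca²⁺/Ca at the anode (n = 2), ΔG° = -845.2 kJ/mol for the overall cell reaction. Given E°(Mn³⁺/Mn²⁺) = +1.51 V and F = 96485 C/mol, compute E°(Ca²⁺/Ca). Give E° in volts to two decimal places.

E°cell = −ΔG°/(nF) = −(-845.2×10³)/((2)(96485)) = +4.380 V.
Since Mn³⁺/Mn²⁺ is the cathode and Ca²⁺/Ca the anode, E°cell = E°(Mn³⁺/Mn²⁺) − E°(Ca²⁺/Ca).
So E°(Ca²⁺/Ca) = E°(Mn³⁺/Mn²⁺) − E°cell = (+1.51) − (+4.380) = -2.87 V.

-2.87 V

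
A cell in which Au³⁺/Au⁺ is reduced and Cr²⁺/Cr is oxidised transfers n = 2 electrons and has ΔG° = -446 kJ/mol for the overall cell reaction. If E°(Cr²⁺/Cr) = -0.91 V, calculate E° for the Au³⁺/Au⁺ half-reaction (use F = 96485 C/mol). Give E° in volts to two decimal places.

+1.40 V

E°cell = −ΔG°/(nF) = −(-446×10³)/((2)(96485)) = +2.311 V.
Since Au³⁺/Au⁺ is the cathode and Cr²⁺/Cr the anode, E°cell = E°(Au³⁺/Au⁺) − E°(Cr²⁺/Cr).
So E°(Au³⁺/Au⁺) = E°cell + E°(Cr²⁺/Cr) = +2.311 + (-0.91) = +1.40 V.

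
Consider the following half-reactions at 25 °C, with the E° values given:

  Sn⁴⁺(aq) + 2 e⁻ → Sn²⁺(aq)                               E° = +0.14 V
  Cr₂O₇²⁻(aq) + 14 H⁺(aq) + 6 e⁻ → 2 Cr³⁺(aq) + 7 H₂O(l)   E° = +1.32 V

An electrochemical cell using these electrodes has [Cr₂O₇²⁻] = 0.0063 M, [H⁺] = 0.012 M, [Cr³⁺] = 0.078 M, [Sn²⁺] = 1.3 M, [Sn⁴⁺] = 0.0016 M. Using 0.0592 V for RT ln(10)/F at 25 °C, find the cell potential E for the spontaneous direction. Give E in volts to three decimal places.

Cr₂O₇²⁻/Cr³⁺ is the cathode (higher E°), Sn⁴⁺/Sn²⁺ the anode: E°cell = +1.32 − (+0.14) = +1.18 V, n = 6.
Overall: Cr₂O₇²⁻(aq) + 14 H⁺(aq) + 3 Sn²⁺(aq) → 2 Cr³⁺(aq) + 7 H₂O(l) + 3 Sn⁴⁺(aq)
Q = [Cr³⁺]^2·[Sn⁴⁺]^3 / ([Cr₂O₇²⁻]·[H⁺]^14·[Sn²⁺]^3); log Q = 18.147.
E = E° − (0.0592/n) log Q = +1.18 − (0.0592/6)(18.147) = +1.001 V.

+1.001 V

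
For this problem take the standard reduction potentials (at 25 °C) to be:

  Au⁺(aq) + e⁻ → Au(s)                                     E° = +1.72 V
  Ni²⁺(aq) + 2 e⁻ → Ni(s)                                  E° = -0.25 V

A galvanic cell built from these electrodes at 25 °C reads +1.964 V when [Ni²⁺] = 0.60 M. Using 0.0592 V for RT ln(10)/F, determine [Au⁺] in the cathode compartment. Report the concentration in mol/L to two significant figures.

Au⁺/Au is the cathode, Ni²⁺/Ni the anode: E°cell = +1.97 V, n = 2.
Overall reaction: 2 Au⁺(aq) + Ni(s) → 2 Au(s) + Ni²⁺(aq); Q = [Ni²⁺]^1/[Au⁺]^2.
From E = E° − (0.0592/n) log Q: log Q = (E° − E)·n/0.0592 = (+1.97 − (+1.964))·2/0.0592 = 0.2027.
So 2·log[Au⁺] = 1·log(0.6) − log Q = -0.2218 − (0.2027) = -0.4245; log[Au⁺] = -0.4245 / 2 = -0.2122; [Au⁺] = 10^(-0.2122) ≈ 0.61 M.

0.61 M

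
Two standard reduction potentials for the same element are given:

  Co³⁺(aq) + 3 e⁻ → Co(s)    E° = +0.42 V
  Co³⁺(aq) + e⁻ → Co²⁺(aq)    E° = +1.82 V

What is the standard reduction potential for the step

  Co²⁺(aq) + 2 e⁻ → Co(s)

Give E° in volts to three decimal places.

Sequential free energies add, so n₃E°₃ = n₁E°₁ + n₂E°₂.
With n₃ = 3, and the known step contributing 1×(+1.82) V, the unknown satisfies 2·E° = 3×(+0.42) − 1×(+1.82) = -0.560.
E° = -0.560 / 2 = -0.280 V.

-0.280 V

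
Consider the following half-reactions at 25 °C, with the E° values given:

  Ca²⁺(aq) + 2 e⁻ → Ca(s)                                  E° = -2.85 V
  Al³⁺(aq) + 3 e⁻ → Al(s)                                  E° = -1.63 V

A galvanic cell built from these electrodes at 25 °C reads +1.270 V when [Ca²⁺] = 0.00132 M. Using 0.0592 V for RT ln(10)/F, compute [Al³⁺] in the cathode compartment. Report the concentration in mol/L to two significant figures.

0.016 M

Al³⁺/Al is the cathode, Ca²⁺/Ca the anode: E°cell = +1.22 V, n = 6.
Overall reaction: 2 Al³⁺(aq) + 3 Ca(s) → 2 Al(s) + 3 Ca²⁺(aq); Q = [Ca²⁺]^3/[Al³⁺]^2.
From E = E° − (0.0592/n) log Q: log Q = (E° − E)·n/0.0592 = (+1.22 − (+1.270))·6/0.0592 = -5.0676.
So 2·log[Al³⁺] = 3·log(0.00132) − log Q = -8.6383 − (-5.0676) = -3.5707; log[Al³⁺] = -3.5707 / 2 = -1.7853; [Al³⁺] = 10^(-1.7853) ≈ 0.016 M.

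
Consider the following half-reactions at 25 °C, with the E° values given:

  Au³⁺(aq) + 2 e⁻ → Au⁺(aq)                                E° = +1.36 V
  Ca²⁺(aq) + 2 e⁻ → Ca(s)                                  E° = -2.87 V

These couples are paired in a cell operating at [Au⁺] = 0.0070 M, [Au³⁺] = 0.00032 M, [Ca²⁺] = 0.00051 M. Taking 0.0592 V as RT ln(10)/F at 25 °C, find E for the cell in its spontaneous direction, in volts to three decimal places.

+4.288 V

Au³⁺/Au⁺ is the cathode (higher E°), Ca²⁺/Ca the anode: E°cell = +1.36 − (-2.87) = +4.23 V, n = 2.
Overall: Au³⁺(aq) + Ca(s) → Au⁺(aq) + Ca²⁺(aq)
Q = [Au⁺]·[Ca²⁺] / ([Au³⁺]); log Q = -1.952.
E = E° − (0.0592/n) log Q = +4.23 − (0.0592/2)(-1.952) = +4.288 V.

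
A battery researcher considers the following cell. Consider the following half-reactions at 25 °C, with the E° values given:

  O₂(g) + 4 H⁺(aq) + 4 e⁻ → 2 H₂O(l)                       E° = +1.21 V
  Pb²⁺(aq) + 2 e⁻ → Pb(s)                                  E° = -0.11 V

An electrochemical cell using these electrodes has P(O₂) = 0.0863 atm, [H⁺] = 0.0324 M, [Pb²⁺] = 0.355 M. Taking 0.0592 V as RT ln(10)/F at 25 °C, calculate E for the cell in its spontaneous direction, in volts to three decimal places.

+1.229 V

O₂/H₂O is the cathode (higher E°), Pb²⁺/Pb the anode: E°cell = +1.21 − (-0.11) = +1.32 V, n = 4.
Overall: O₂(g) + 4 H⁺(aq) + 2 Pb(s) → 2 H₂O(l) + 2 Pb²⁺(aq)
Q = [Pb²⁺]^2 / (P(O₂)·[H⁺]^4); log Q = 6.122.
E = E° − (0.0592/n) log Q = +1.32 − (0.0592/4)(6.122) = +1.229 V.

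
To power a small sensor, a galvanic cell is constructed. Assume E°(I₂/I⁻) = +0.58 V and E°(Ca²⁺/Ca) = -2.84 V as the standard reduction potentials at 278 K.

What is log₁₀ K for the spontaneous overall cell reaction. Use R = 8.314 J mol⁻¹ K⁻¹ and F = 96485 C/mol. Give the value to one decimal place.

124.0

Cathode: I₂/I⁻; anode: Ca²⁺/Ca. E°cell = (+0.58) − (-2.84) = +3.42 V, with n = 2.
ΔG° = −nFE° = −RT ln K, so ln K = nFE°/(RT) = (2)(96485)(+3.42) / ((8.314)(278)) = 285.536.
log₁₀ K = 285.536 / ln 10 = 124.0.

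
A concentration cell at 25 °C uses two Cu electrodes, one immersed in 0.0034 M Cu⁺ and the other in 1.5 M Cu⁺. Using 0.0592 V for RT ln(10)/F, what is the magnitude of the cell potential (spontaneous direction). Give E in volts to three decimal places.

+0.157 V

For a concentration cell E°cell = 0. The 1.5 M side is the cathode (reduction is favoured where [Cu⁺] is higher).
With n = 1, E = −(0.0592/1) log([Cu⁺]ₐₙ/[Cu⁺]꜀ₐₜ) = −(0.0592/1) log(0.0034/1.5) = −(0.0592/1)(-2.645) = +0.157 V.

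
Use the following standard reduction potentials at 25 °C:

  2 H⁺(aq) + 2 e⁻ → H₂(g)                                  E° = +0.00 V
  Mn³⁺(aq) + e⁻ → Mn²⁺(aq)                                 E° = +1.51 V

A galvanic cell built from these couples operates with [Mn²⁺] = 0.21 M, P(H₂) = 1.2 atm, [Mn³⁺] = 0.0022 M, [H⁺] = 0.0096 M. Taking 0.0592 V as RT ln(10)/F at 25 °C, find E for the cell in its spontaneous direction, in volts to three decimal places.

Mn³⁺/Mn²⁺ is the cathode (higher E°), H⁺/H₂ the anode: E°cell = +1.51 − (+0.00) = +1.51 V, n = 2.
Overall: 2 Mn³⁺(aq) + H₂(g) → 2 Mn²⁺(aq) + 2 H⁺(aq)
Q = [Mn²⁺]^2·[H⁺]^2 / ([Mn³⁺]^2·P(H₂)); log Q = -0.155.
E = E° − (0.0592/n) log Q = +1.51 − (0.0592/2)(-0.155) = +1.515 V.

+1.515 V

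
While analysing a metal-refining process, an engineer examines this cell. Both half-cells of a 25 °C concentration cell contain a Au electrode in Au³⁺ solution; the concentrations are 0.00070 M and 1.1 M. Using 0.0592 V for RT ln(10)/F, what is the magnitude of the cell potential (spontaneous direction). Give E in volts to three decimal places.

+0.063 V

For a concentration cell E°cell = 0. The 1.1 M side is the cathode (reduction is favoured where [Au³⁺] is higher).
With n = 3, E = −(0.0592/3) log([Au³⁺]ₐₙ/[Au³⁺]꜀ₐₜ) = −(0.0592/3) log(0.0007/1.1) = −(0.0592/3)(-3.196) = +0.063 V.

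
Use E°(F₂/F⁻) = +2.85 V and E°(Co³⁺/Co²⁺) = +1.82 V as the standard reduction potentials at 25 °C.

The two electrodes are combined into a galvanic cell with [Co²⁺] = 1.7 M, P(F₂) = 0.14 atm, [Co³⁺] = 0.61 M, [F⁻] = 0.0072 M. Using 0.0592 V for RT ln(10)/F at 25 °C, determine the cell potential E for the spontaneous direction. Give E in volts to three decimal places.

F₂/F⁻ is the cathode (higher E°), Co³⁺/Co²⁺ the anode: E°cell = +2.85 − (+1.82) = +1.03 V, n = 2.
Overall: F₂(g) + 2 Co²⁺(aq) → 2 F⁻(aq) + 2 Co³⁺(aq)
Q = [F⁻]^2·[Co³⁺]^2 / (P(F₂)·[Co²⁺]^2); log Q = -4.322.
E = E° − (0.0592/n) log Q = +1.03 − (0.0592/2)(-4.322) = +1.158 V.

+1.158 V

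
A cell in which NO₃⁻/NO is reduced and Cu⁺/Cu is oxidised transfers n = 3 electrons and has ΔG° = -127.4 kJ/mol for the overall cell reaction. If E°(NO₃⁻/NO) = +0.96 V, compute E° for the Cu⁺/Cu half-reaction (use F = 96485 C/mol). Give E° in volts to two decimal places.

E°cell = −ΔG°/(nF) = −(-127.4×10³)/((3)(96485)) = +0.440 V.
Since NO₃⁻/NO is the cathode and Cu⁺/Cu the anode, E°cell = E°(NO₃⁻/NO) − E°(Cu⁺/Cu).
So E°(Cu⁺/Cu) = E°(NO₃⁻/NO) − E°cell = (+0.96) − (+0.440) = +0.52 V.

+0.52 V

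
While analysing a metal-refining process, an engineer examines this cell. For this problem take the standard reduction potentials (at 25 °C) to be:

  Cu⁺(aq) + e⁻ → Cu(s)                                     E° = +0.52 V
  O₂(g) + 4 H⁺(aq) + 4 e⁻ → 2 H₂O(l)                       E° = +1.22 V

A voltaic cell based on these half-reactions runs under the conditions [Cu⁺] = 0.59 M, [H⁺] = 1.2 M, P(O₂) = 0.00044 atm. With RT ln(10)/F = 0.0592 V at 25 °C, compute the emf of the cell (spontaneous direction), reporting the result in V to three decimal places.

+0.669 V

O₂/H₂O is the cathode (higher E°), Cu⁺/Cu the anode: E°cell = +1.22 − (+0.52) = +0.70 V, n = 4.
Overall: O₂(g) + 4 H⁺(aq) + 4 Cu(s) → 2 H₂O(l) + 4 Cu⁺(aq)
Q = [Cu⁺]^4 / (P(O₂)·[H⁺]^4); log Q = 2.123.
E = E° − (0.0592/n) log Q = +0.70 − (0.0592/4)(2.123) = +0.669 V.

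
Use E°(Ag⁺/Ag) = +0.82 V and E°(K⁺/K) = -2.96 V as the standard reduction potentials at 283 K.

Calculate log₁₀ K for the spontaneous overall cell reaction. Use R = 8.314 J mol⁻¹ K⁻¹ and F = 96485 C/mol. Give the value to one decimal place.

67.3

Cathode: Ag⁺/Ag; anode: K⁺/K. E°cell = (+0.82) − (-2.96) = +3.78 V, with n = 1.
ΔG° = −nFE° = −RT ln K, so ln K = nFE°/(RT) = (1)(96485)(+3.78) / ((8.314)(283)) = 155.008.
log₁₀ K = 155.008 / ln 10 = 67.3.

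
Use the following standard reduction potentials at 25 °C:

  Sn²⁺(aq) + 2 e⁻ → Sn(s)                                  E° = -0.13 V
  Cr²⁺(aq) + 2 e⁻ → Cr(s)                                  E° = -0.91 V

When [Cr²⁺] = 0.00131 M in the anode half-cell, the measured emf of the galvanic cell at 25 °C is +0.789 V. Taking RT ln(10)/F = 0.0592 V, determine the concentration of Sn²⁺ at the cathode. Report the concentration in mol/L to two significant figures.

0.0026 M

Sn²⁺/Sn is the cathode, Cr²⁺/Cr the anode: E°cell = +0.78 V, n = 2.
Overall reaction: Sn²⁺(aq) + Cr(s) → Sn(s) + Cr²⁺(aq); Q = [Cr²⁺]^1/[Sn²⁺]^1.
From E = E° − (0.0592/n) log Q: log Q = (E° − E)·n/0.0592 = (+0.78 − (+0.789))·2/0.0592 = -0.3041.
So 1·log[Sn²⁺] = 1·log(0.00131) − log Q = -2.8827 − (-0.3041) = -2.5786; [Sn²⁺] = 10^(-2.5786) ≈ 0.0026 M.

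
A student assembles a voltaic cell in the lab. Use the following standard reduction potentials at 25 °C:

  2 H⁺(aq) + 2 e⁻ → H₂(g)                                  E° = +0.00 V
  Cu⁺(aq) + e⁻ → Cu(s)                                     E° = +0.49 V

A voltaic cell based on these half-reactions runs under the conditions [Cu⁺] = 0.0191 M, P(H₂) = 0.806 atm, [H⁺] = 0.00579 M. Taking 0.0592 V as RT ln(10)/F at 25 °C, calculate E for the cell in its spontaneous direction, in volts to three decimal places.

+0.518 V

Cu⁺/Cu is the cathode (higher E°), H⁺/H₂ the anode: E°cell = +0.49 − (+0.00) = +0.49 V, n = 2.
Overall: 2 Cu⁺(aq) + H₂(g) → 2 Cu(s) + 2 H⁺(aq)
Q = [H⁺]^2 / ([Cu⁺]^2·P(H₂)); log Q = -0.943.
E = E° − (0.0592/n) log Q = +0.49 − (0.0592/2)(-0.943) = +0.518 V.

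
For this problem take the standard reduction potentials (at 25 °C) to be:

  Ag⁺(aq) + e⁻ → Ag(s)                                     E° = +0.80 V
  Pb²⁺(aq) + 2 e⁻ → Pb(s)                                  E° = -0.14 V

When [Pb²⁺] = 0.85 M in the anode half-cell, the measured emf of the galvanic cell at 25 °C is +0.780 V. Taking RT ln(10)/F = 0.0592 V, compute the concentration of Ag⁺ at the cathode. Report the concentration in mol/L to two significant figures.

Ag⁺/Ag is the cathode, Pb²⁺/Pb the anode: E°cell = +0.94 V, n = 2.
Overall reaction: 2 Ag⁺(aq) + Pb(s) → 2 Ag(s) + Pb²⁺(aq); Q = [Pb²⁺]^1/[Ag⁺]^2.
From E = E° − (0.0592/n) log Q: log Q = (E° − E)·n/0.0592 = (+0.94 − (+0.780))·2/0.0592 = 5.4054.
So 2·log[Ag⁺] = 1·log(0.85) − log Q = -0.0706 − (5.4054) = -5.4760; log[Ag⁺] = -5.4760 / 2 = -2.7380; [Ag⁺] = 10^(-2.7380) ≈ 0.0018 M.

0.0018 M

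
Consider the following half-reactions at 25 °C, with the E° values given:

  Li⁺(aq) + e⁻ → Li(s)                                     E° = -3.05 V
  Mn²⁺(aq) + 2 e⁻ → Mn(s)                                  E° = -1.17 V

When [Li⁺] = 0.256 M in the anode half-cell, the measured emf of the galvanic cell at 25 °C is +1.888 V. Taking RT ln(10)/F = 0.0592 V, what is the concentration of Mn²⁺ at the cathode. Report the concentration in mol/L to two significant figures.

0.12 M

Mn²⁺/Mn is the cathode, Li⁺/Li the anode: E°cell = +1.88 V, n = 2.
Overall reaction: Mn²⁺(aq) + 2 Li(s) → Mn(s) + 2 Li⁺(aq); Q = [Li⁺]^2/[Mn²⁺]^1.
From E = E° − (0.0592/n) log Q: log Q = (E° − E)·n/0.0592 = (+1.88 − (+1.888))·2/0.0592 = -0.2703.
So 1·log[Mn²⁺] = 2·log(0.256) − log Q = -1.1835 − (-0.2703) = -0.9132; [Mn²⁺] = 10^(-0.9132) ≈ 0.12 M.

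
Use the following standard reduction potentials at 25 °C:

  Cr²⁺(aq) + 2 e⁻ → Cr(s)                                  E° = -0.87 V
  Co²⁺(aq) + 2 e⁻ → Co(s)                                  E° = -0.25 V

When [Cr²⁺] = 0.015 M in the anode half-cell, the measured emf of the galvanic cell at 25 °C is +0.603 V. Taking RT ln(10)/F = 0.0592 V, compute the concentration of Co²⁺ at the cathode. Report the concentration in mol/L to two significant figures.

0.0040 M

Co²⁺/Co is the cathode, Cr²⁺/Cr the anode: E°cell = +0.62 V, n = 2.
Overall reaction: Co²⁺(aq) + Cr(s) → Co(s) + Cr²⁺(aq); Q = [Cr²⁺]^1/[Co²⁺]^1.
From E = E° − (0.0592/n) log Q: log Q = (E° − E)·n/0.0592 = (+0.62 − (+0.603))·2/0.0592 = 0.5743.
So 1·log[Co²⁺] = 1·log(0.015) − log Q = -1.8239 − (0.5743) = -2.3982; [Co²⁺] = 10^(-2.3982) ≈ 0.0040 M.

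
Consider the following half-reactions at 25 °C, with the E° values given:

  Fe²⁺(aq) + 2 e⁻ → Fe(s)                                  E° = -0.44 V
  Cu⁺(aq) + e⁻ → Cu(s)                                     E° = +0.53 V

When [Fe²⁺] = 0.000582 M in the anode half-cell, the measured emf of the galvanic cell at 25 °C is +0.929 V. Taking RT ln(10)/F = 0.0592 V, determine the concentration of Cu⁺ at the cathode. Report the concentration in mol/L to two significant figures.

Cu⁺/Cu is the cathode, Fe²⁺/Fe the anode: E°cell = +0.97 V, n = 2.
Overall reaction: 2 Cu⁺(aq) + Fe(s) → 2 Cu(s) + Fe²⁺(aq); Q = [Fe²⁺]^1/[Cu⁺]^2.
From E = E° − (0.0592/n) log Q: log Q = (E° − E)·n/0.0592 = (+0.97 − (+0.929))·2/0.0592 = 1.3851.
So 2·log[Cu⁺] = 1·log(0.000582) − log Q = -3.2351 − (1.3851) = -4.6202; log[Cu⁺] = -4.6202 / 2 = -2.3101; [Cu⁺] = 10^(-2.3101) ≈ 0.0049 M.

0.0049 M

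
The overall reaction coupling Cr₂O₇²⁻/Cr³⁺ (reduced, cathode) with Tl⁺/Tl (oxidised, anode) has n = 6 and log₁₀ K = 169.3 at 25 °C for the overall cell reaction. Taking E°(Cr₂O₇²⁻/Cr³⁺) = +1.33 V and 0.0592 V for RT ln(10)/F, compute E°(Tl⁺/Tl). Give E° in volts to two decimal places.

-0.34 V

E°cell = (0.0592/n)·log K = (0.0592/6)(169.3) = +1.670 V.
Since Cr₂O₇²⁻/Cr³⁺ is the cathode and Tl⁺/Tl the anode, E°cell = E°(Cr₂O₇²⁻/Cr³⁺) − E°(Tl⁺/Tl).
So E°(Tl⁺/Tl) = E°(Cr₂O₇²⁻/Cr³⁺) − E°cell = (+1.33) − (+1.670) = -0.34 V.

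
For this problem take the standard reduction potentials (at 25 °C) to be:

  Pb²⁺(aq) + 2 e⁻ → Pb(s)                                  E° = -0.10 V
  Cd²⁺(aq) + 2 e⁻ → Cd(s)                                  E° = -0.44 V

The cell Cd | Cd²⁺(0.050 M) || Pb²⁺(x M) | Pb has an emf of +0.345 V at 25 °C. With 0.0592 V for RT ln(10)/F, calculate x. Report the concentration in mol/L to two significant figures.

0.074 M

Pb²⁺/Pb is the cathode, Cd²⁺/Cd the anode: E°cell = +0.34 V, n = 2.
Overall reaction: Pb²⁺(aq) + Cd(s) → Pb(s) + Cd²⁺(aq); Q = [Cd²⁺]^1/[Pb²⁺]^1.
From E = E° − (0.0592/n) log Q: log Q = (E° − E)·n/0.0592 = (+0.34 − (+0.345))·2/0.0592 = -0.1689.
So 1·log[Pb²⁺] = 1·log(0.05) − log Q = -1.3010 − (-0.1689) = -1.1321; [Pb²⁺] = 10^(-1.1321) ≈ 0.074 M.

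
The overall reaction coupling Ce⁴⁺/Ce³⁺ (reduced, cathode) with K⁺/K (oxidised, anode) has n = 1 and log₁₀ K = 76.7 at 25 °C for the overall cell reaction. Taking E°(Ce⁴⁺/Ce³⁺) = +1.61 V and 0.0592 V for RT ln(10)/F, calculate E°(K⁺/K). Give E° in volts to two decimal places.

E°cell = (0.0592/n)·log K = (0.0592/1)(76.7) = +4.541 V.
Since Ce⁴⁺/Ce³⁺ is the cathode and K⁺/K the anode, E°cell = E°(Ce⁴⁺/Ce³⁺) − E°(K⁺/K).
So E°(K⁺/K) = E°(Ce⁴⁺/Ce³⁺) − E°cell = (+1.61) − (+4.541) = -2.93 V.

-2.93 V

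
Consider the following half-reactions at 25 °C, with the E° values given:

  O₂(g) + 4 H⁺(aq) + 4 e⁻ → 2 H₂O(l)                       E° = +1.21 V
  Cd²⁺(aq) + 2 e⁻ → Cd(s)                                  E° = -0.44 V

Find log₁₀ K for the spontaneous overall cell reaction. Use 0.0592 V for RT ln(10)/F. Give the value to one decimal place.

111.5

Cathode: O₂/H₂O; anode: Cd²⁺/Cd. E°cell = +1.65 V, n = 4.
log K = nE°cell / 0.0592 = (4)(+1.65) / 0.0592 = 111.5.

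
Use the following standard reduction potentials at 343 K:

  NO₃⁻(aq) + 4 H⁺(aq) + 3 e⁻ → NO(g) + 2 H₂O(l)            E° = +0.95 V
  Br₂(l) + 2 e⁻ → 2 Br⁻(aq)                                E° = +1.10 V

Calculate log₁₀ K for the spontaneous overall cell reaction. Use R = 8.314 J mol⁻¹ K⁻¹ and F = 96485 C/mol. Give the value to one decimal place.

Cathode: Br₂/Br⁻; anode: NO₃⁻/NO. E°cell = (+1.10) − (+0.95) = +0.15 V, with n = 6.
ΔG° = −nFE° = −RT ln K, so ln K = nFE°/(RT) = (6)(96485)(+0.15) / ((8.314)(343)) = 30.451.
log₁₀ K = 30.451 / ln 10 = 13.2.

13.2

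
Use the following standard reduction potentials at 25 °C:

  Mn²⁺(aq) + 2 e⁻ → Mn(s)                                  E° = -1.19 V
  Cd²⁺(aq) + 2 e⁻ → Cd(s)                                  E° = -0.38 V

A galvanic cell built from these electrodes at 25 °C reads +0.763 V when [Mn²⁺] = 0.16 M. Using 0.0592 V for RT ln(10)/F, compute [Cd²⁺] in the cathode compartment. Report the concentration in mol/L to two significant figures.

0.0041 M

Cd²⁺/Cd is the cathode, Mn²⁺/Mn the anode: E°cell = +0.81 V, n = 2.
Overall reaction: Cd²⁺(aq) + Mn(s) → Cd(s) + Mn²⁺(aq); Q = [Mn²⁺]^1/[Cd²⁺]^1.
From E = E° − (0.0592/n) log Q: log Q = (E° − E)·n/0.0592 = (+0.81 − (+0.763))·2/0.0592 = 1.5878.
So 1·log[Cd²⁺] = 1·log(0.16) − log Q = -0.7959 − (1.5878) = -2.3837; [Cd²⁺] = 10^(-2.3837) ≈ 0.0041 M.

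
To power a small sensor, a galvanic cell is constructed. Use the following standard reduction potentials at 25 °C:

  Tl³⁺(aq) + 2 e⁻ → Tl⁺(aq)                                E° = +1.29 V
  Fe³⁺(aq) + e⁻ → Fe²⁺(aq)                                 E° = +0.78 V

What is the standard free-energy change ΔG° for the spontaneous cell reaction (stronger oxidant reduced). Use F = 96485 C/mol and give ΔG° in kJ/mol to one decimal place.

Tl³⁺/Tl⁺ (E° = +1.29 V) is the cathode; Fe³⁺/Fe²⁺ (E° = +0.78 V) is the anode, so E°cell = +0.51 V.
Balancing electrons gives n = 2 (lcm of 2 and 1).
ΔG° = −nFE° = −(2)(96485)(+0.51) = -98,415 J = -98.4 kJ/mol.

-98.4 kJ/mol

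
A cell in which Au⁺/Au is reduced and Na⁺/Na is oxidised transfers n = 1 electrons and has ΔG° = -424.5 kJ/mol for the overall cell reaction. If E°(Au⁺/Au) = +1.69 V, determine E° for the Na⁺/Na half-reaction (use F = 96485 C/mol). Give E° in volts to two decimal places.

E°cell = −ΔG°/(nF) = −(-424.5×10³)/((1)(96485)) = +4.400 V.
Since Au⁺/Au is the cathode and Na⁺/Na the anode, E°cell = E°(Au⁺/Au) − E°(Na⁺/Na).
So E°(Na⁺/Na) = E°(Au⁺/Au) − E°cell = (+1.69) − (+4.400) = -2.71 V.

-2.71 V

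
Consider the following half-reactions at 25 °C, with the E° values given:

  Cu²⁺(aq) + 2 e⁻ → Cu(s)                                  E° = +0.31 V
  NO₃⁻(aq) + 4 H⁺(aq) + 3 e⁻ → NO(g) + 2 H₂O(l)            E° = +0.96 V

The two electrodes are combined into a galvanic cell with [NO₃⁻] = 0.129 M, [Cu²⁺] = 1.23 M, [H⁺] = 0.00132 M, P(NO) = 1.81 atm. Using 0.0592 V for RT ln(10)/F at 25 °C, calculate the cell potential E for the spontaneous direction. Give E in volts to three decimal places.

+0.397 V

NO₃⁻/NO is the cathode (higher E°), Cu²⁺/Cu the anode: E°cell = +0.96 − (+0.31) = +0.65 V, n = 6.
Overall: 2 NO₃⁻(aq) + 8 H⁺(aq) + 3 Cu(s) → 2 NO(g) + 4 H₂O(l) + 3 Cu²⁺(aq)
Q = P(NO)^2·[Cu²⁺]^3 / ([NO₃⁻]^2·[H⁺]^8); log Q = 25.599.
E = E° − (0.0592/n) log Q = +0.65 − (0.0592/6)(25.599) = +0.397 V.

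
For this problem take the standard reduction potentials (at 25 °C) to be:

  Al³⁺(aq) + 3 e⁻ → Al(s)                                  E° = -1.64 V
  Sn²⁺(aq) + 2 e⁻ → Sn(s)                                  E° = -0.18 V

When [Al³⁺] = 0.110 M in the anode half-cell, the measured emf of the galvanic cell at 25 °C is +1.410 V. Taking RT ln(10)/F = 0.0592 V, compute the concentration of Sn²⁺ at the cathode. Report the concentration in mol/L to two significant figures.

Sn²⁺/Sn is the cathode, Al³⁺/Al the anode: E°cell = +1.46 V, n = 6.
Overall reaction: 3 Sn²⁺(aq) + 2 Al(s) → 3 Sn(s) + 2 Al³⁺(aq); Q = [Al³⁺]^2/[Sn²⁺]^3.
From E = E° − (0.0592/n) log Q: log Q = (E° − E)·n/0.0592 = (+1.46 − (+1.410))·6/0.0592 = 5.0676.
So 3·log[Sn²⁺] = 2·log(0.11) − log Q = -1.9172 − (5.0676) = -6.9848; log[Sn²⁺] = -6.9848 / 3 = -2.3283; [Sn²⁺] = 10^(-2.3283) ≈ 0.0047 M.

0.0047 M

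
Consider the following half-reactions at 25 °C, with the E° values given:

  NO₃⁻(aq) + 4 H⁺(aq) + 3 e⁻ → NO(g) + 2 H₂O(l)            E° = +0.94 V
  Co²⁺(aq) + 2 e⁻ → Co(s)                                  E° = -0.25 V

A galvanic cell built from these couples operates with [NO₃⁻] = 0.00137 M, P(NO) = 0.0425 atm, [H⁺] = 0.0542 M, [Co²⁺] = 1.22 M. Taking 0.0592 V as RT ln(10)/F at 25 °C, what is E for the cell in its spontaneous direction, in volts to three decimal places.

NO₃⁻/NO is the cathode (higher E°), Co²⁺/Co the anode: E°cell = +0.94 − (-0.25) = +1.19 V, n = 6.
Overall: 2 NO₃⁻(aq) + 8 H⁺(aq) + 3 Co(s) → 2 NO(g) + 4 H₂O(l) + 3 Co²⁺(aq)
Q = P(NO)^2·[Co²⁺]^3 / ([NO₃⁻]^2·[H⁺]^8); log Q = 13.370.
E = E° − (0.0592/n) log Q = +1.19 − (0.0592/6)(13.370) = +1.058 V.

+1.058 V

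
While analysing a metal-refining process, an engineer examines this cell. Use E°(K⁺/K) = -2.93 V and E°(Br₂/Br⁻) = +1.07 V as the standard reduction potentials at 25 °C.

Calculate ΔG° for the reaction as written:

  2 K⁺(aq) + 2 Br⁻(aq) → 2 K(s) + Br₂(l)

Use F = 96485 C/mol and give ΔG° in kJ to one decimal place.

+771.9 kJ

As written, K⁺/K is reduced (cathode) and Br₂/Br⁻ is oxidised (anode), so E°cell = (-2.93) − (+1.07) = -4.00 V.
Balancing electrons gives n = 2.
ΔG° = −nFE° = −(2)(96485)(-4.00) = 771,880 J = +771.9 kJ.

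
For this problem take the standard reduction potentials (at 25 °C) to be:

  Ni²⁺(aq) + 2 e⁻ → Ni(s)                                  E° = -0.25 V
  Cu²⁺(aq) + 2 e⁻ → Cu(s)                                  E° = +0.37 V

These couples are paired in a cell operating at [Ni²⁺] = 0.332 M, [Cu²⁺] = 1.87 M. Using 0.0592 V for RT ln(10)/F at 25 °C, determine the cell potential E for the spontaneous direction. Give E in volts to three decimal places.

+0.642 V

Cu²⁺/Cu is the cathode (higher E°), Ni²⁺/Ni the anode: E°cell = +0.37 − (-0.25) = +0.62 V, n = 2.
Overall: Cu²⁺(aq) + Ni(s) → Cu(s) + Ni²⁺(aq)
Q = [Ni²⁺] / ([Cu²⁺]); log Q = -0.751.
E = E° − (0.0592/n) log Q = +0.62 − (0.0592/2)(-0.751) = +0.642 V.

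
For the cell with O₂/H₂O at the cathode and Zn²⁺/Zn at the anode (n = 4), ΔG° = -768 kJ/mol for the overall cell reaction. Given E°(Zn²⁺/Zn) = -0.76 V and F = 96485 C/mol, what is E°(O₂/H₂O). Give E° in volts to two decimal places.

+1.23 V

E°cell = −ΔG°/(nF) = −(-768×10³)/((4)(96485)) = +1.990 V.
Since O₂/H₂O is the cathode and Zn²⁺/Zn the anode, E°cell = E°(O₂/H₂O) − E°(Zn²⁺/Zn).
So E°(O₂/H₂O) = E°cell + E°(Zn²⁺/Zn) = +1.990 + (-0.76) = +1.23 V.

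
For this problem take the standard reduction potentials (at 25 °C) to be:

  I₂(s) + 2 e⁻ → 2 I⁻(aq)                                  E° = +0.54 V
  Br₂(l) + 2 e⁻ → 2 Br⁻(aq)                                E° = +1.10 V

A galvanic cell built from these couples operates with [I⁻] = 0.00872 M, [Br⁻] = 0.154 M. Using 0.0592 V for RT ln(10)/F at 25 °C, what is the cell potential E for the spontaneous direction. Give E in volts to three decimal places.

+0.486 V

Br₂/Br⁻ is the cathode (higher E°), I₂/I⁻ the anode: E°cell = +1.10 − (+0.54) = +0.56 V, n = 2.
Overall: Br₂(l) + 2 I⁻(aq) → 2 Br⁻(aq) + I₂(s)
Q = [Br⁻]^2 / ([I⁻]^2); log Q = 2.494.
E = E° − (0.0592/n) log Q = +0.56 − (0.0592/2)(2.494) = +0.486 V.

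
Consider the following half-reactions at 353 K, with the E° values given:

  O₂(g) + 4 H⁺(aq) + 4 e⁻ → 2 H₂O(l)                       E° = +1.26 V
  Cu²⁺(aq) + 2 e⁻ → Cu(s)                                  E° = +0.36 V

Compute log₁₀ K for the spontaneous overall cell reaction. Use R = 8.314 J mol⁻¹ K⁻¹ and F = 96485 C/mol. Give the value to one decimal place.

51.4

Cathode: O₂/H₂O; anode: Cu²⁺/Cu. E°cell = (+1.26) − (+0.36) = +0.90 V, with n = 4.
ΔG° = −nFE° = −RT ln K, so ln K = nFE°/(RT) = (4)(96485)(+0.90) / ((8.314)(353)) = 118.353.
log₁₀ K = 118.353 / ln 10 = 51.4.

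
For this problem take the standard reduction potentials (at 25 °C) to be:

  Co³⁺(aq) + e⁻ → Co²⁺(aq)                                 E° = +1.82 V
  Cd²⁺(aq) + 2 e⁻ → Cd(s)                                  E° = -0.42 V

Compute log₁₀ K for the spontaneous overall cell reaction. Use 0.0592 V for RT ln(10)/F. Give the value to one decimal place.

75.7

Cathode: Co³⁺/Co²⁺; anode: Cd²⁺/Cd. E°cell = +2.24 V, n = 2.
log K = nE°cell / 0.0592 = (2)(+2.24) / 0.0592 = 75.7.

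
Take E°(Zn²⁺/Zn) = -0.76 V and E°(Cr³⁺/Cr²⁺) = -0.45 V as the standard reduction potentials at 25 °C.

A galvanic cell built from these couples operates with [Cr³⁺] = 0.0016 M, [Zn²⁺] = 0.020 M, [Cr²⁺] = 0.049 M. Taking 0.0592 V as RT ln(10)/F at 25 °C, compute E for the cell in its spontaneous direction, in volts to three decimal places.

Cr³⁺/Cr²⁺ is the cathode (higher E°), Zn²⁺/Zn the anode: E°cell = -0.45 − (-0.76) = +0.31 V, n = 2.
Overall: 2 Cr³⁺(aq) + Zn(s) → 2 Cr²⁺(aq) + Zn²⁺(aq)
Q = [Cr²⁺]^2·[Zn²⁺] / ([Cr³⁺]^2); log Q = 1.273.
E = E° − (0.0592/n) log Q = +0.31 − (0.0592/2)(1.273) = +0.272 V.

+0.272 V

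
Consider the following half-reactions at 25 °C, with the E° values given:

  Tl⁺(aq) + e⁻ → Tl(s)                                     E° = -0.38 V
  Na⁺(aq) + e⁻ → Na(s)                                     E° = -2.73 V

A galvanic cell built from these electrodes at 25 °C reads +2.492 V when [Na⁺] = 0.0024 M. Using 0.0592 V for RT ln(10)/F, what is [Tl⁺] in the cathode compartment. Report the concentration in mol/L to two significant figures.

0.60 M

Tl⁺/Tl is the cathode, Na⁺/Na the anode: E°cell = +2.35 V, n = 1.
Overall reaction: Tl⁺(aq) + Na(s) → Tl(s) + Na⁺(aq); Q = [Na⁺]^1/[Tl⁺]^1.
From E = E° − (0.0592/n) log Q: log Q = (E° − E)·n/0.0592 = (+2.35 − (+2.492))·1/0.0592 = -2.3986.
So 1·log[Tl⁺] = 1·log(0.0024) − log Q = -2.6198 − (-2.3986) = -0.2212; [Tl⁺] = 10^(-0.2212) ≈ 0.60 M.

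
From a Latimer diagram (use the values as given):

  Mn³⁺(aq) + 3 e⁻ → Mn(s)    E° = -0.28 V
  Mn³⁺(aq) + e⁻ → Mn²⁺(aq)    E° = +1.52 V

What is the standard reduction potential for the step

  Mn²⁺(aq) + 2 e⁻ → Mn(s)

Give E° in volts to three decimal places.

-1.180 V

Sequential free energies add, so n₃E°₃ = n₁E°₁ + n₂E°₂.
With n₃ = 3, and the known step contributing 1×(+1.52) V, the unknown satisfies 2·E° = 3×(-0.28) − 1×(+1.52) = -2.360.
E° = -2.360 / 2 = -1.180 V.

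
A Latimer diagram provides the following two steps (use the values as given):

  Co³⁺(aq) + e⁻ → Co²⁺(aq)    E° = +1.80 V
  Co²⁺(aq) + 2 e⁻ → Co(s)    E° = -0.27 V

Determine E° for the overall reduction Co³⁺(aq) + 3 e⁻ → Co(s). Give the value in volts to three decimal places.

Since ΔG° = −nFE° is additive over sequential reductions, n₃E°₃ = n₁E°₁ + n₂E°₂.
E°₃ = (1×+1.80 + 2×-0.27) / 3 = (+1.260) / 3 = +0.420 V.

+0.420 V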